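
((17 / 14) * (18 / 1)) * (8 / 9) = 136 / 7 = 19.43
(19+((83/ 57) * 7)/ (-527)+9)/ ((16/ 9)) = 2521533/ 160208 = 15.74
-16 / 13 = -1.23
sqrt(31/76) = sqrt(589)/38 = 0.64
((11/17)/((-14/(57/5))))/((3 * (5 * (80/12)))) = -627/119000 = -0.01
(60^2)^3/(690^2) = 51840000/529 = 97996.22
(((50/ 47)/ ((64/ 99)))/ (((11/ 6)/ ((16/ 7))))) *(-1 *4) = -2700/ 329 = -8.21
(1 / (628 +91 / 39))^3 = 27 / 6761990971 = 0.00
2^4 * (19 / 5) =60.80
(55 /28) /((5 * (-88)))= -0.00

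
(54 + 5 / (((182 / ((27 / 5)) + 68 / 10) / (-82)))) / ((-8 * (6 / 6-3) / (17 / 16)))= 2039337 / 699904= 2.91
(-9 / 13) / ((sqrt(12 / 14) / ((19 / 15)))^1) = -19*sqrt(42) / 130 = -0.95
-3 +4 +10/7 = 17/7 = 2.43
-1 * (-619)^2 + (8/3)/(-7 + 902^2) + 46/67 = -62659354386595/163532997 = -383160.31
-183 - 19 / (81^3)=-97253722 / 531441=-183.00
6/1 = 6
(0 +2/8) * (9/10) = 9/40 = 0.22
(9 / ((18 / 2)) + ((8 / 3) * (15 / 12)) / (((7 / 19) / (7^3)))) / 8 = 9313 / 24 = 388.04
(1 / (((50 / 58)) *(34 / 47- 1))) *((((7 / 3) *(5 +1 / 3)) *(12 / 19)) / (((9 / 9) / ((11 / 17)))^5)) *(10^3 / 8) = -491708029120 / 1052114037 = -467.35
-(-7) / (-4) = -7 / 4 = -1.75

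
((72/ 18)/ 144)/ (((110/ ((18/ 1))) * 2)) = 1/ 440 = 0.00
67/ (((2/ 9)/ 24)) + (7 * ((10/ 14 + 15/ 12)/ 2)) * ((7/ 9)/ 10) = 1042061/ 144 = 7236.53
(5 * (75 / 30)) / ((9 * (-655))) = -5 / 2358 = -0.00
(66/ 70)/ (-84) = -11/ 980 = -0.01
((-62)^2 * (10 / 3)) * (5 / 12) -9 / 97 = 5338.80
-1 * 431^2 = -185761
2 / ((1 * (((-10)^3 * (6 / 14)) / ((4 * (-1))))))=0.02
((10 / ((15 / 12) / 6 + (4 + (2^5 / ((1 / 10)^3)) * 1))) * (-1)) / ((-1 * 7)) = 240 / 5376707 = 0.00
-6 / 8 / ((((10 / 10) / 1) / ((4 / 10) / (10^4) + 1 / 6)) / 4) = -0.50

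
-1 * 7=-7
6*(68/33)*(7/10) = 476/55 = 8.65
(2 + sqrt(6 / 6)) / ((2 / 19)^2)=1083 / 4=270.75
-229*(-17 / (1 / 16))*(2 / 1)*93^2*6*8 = 51717975552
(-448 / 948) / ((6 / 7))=-392 / 711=-0.55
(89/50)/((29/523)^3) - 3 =12728296013/1219450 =10437.74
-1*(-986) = 986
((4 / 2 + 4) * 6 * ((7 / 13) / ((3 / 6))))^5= 32520160641024 / 371293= 87586247.63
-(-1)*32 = 32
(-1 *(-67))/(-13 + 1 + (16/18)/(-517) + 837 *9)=311751/34995205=0.01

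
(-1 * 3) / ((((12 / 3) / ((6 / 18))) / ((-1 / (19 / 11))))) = 11 / 76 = 0.14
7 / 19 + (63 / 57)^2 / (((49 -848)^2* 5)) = 424537106 / 1152313805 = 0.37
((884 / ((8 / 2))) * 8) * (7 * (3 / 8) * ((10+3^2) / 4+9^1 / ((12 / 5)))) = 78897 / 2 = 39448.50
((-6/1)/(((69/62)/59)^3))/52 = -17192.21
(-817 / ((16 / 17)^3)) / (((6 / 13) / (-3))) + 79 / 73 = 6370.83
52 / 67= 0.78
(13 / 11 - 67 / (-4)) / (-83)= -789 / 3652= -0.22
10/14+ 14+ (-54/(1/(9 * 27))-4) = -91779/7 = -13111.29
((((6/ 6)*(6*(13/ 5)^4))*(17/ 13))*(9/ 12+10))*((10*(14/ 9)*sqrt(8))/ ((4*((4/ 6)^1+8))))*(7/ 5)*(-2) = -6053411*sqrt(2)/ 625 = -13697.31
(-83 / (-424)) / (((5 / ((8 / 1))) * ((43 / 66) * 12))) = 913 / 22790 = 0.04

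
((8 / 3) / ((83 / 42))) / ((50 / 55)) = 616 / 415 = 1.48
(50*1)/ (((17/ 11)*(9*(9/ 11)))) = 6050/ 1377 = 4.39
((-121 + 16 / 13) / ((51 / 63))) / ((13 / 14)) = -159.33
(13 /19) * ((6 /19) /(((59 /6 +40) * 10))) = 18 /41515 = 0.00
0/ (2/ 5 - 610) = 0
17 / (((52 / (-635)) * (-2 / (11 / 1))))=118745 / 104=1141.78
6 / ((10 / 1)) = 3 / 5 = 0.60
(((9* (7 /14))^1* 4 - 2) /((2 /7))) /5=56 /5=11.20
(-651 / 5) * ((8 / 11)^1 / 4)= -1302 / 55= -23.67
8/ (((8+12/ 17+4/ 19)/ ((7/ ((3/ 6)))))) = 2261/ 180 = 12.56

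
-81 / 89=-0.91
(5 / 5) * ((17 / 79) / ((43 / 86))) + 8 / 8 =113 / 79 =1.43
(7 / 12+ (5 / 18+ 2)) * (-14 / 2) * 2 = -721 / 18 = -40.06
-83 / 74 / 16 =-83 / 1184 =-0.07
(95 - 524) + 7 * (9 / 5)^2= -10158 / 25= -406.32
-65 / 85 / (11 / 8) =-104 / 187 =-0.56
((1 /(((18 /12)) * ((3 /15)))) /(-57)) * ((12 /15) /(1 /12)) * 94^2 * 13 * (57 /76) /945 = -918944 /17955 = -51.18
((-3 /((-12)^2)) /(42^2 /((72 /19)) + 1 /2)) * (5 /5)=-0.00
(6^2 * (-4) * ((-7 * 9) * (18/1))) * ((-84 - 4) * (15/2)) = -107775360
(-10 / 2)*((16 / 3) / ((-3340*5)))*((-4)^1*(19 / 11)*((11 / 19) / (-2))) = 8 / 2505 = 0.00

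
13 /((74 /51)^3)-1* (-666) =271603647 /405224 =670.26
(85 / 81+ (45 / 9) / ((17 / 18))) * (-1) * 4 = -25.37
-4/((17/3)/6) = -72/17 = -4.24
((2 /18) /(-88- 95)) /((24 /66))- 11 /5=-72523 /32940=-2.20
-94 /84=-47 /42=-1.12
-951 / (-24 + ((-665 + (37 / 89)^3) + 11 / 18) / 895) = 10800555111090 / 280999026677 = 38.44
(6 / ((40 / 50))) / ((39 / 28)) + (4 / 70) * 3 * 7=428 / 65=6.58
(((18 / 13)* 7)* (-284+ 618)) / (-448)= -1503 / 208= -7.23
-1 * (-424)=424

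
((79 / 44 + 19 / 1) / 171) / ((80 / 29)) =1769 / 40128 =0.04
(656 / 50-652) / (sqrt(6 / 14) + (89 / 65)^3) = -216454904881215 / 813153091213 + 12045905210625 *sqrt(21) / 813153091213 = -198.31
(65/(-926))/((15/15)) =-0.07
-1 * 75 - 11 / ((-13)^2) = -12686 / 169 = -75.07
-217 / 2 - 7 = -231 / 2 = -115.50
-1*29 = -29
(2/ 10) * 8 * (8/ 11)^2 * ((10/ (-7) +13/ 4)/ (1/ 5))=7.71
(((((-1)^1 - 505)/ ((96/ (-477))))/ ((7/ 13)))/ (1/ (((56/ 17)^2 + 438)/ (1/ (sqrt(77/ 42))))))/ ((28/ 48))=33918078909 * sqrt(66)/ 56644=4864624.24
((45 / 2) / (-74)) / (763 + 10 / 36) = -405 / 1016686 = -0.00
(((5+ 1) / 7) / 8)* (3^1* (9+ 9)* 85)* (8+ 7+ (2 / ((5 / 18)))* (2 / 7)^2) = 5258763 / 686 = 7665.84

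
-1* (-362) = 362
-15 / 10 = -3 / 2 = -1.50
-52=-52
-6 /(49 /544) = -3264 /49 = -66.61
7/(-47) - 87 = -4096/47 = -87.15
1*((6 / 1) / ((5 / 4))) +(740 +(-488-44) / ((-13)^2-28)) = 522424 / 705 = 741.03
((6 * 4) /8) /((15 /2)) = 2 /5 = 0.40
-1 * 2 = -2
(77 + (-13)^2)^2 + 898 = 61414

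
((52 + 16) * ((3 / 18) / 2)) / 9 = 17 / 27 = 0.63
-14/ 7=-2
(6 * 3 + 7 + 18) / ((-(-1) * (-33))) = -43 / 33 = -1.30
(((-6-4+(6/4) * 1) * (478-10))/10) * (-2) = 795.60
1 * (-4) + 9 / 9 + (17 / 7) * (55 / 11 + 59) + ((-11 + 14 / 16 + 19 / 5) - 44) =28589 / 280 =102.10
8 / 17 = 0.47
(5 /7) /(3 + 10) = 5 /91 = 0.05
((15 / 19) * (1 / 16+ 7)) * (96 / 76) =5085 / 722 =7.04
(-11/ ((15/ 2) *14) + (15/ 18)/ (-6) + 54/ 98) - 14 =-120769/ 8820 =-13.69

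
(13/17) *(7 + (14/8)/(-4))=1365/272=5.02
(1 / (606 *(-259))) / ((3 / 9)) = -1 / 52318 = -0.00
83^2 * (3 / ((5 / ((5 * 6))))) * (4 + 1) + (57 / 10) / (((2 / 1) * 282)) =1165618819 / 1880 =620010.01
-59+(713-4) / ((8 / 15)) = 10163 / 8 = 1270.38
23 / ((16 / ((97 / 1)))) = 2231 / 16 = 139.44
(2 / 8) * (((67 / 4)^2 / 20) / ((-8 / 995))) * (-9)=8039799 / 2048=3925.68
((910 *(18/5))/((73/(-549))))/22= -899262/803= -1119.88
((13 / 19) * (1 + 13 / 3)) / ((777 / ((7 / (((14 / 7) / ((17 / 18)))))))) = 884 / 56943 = 0.02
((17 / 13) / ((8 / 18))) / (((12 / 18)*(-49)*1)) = -459 / 5096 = -0.09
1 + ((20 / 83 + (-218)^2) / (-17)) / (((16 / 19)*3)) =-4679875 / 4233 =-1105.57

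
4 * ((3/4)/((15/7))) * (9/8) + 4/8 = 83/40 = 2.08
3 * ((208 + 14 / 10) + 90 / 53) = 167823 / 265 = 633.29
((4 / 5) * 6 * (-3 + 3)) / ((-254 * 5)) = 0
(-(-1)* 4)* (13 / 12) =13 / 3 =4.33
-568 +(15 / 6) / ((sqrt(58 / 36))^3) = -568 +135 * sqrt(58) / 841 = -566.78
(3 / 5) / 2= 3 / 10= 0.30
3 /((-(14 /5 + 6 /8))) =-60 /71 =-0.85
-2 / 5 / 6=-1 / 15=-0.07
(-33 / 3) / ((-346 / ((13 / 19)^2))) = 1859 / 124906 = 0.01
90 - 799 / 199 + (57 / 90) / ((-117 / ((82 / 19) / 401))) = 12041943646 / 140047245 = 85.98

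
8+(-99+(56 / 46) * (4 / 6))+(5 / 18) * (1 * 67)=-29633 / 414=-71.58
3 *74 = 222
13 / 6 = 2.17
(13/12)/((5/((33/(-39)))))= -11/60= -0.18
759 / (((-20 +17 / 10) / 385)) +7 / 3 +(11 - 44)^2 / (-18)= -5865589 / 366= -16026.20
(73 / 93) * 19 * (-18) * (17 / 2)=-70737 / 31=-2281.84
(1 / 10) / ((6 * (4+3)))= 1 / 420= 0.00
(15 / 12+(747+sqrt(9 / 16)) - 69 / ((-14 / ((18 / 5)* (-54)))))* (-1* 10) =14638 / 7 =2091.14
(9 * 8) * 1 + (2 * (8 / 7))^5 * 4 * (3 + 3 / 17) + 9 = 249635655 / 285719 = 873.71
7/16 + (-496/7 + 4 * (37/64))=-1907/28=-68.11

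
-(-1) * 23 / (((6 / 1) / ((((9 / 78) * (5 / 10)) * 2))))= 23 / 52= 0.44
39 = 39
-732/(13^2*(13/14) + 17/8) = -13664/2969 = -4.60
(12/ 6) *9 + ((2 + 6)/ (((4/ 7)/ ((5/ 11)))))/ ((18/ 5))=1957/ 99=19.77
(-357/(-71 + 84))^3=-45499293/2197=-20709.74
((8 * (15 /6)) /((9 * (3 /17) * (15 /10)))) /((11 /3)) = 680 /297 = 2.29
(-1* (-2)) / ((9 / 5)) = 10 / 9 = 1.11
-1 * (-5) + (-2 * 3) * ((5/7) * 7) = -25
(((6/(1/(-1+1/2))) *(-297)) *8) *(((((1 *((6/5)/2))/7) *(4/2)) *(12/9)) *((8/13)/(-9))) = -50688/455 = -111.40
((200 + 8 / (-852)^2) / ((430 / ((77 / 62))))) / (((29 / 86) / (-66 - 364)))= -60086706911 / 81573462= -736.60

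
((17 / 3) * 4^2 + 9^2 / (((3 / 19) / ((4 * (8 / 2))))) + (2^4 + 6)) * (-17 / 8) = -212177 / 12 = -17681.42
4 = 4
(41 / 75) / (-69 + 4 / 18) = -123 / 15475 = -0.01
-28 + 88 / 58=-768 / 29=-26.48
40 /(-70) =-4 /7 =-0.57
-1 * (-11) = 11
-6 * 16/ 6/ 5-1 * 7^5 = -84051/ 5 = -16810.20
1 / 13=0.08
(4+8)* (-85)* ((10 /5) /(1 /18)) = -36720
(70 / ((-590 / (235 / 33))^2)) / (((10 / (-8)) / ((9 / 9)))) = -30926 / 3790809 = -0.01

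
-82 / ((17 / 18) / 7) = -10332 / 17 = -607.76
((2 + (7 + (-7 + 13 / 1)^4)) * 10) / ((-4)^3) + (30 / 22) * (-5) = -74175 / 352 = -210.72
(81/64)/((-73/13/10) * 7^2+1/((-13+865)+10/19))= -1093365/23769344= -0.05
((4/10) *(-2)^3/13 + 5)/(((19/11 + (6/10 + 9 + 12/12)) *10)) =1133/29380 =0.04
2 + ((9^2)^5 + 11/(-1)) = 3486784392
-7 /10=-0.70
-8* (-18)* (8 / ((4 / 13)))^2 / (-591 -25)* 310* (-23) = 86757840 / 77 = 1126725.19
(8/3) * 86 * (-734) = -504992/3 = -168330.67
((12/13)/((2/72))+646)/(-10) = -883/13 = -67.92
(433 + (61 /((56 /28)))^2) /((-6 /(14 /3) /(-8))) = 8482.44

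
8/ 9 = 0.89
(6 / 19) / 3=2 / 19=0.11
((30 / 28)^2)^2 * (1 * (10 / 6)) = 84375 / 38416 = 2.20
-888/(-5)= 888/5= 177.60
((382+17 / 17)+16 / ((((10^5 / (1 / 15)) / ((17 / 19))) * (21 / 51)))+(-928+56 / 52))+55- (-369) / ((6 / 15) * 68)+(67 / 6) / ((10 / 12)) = -5091861935149 / 11022375000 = -461.96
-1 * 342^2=-116964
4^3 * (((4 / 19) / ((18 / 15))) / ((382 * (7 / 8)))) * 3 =2560 / 25403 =0.10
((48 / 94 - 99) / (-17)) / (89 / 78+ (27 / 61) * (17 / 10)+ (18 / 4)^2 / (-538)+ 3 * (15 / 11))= 1303426598760 / 1337907770989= 0.97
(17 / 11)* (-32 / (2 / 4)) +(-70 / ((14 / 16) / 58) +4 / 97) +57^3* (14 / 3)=917081306 / 1067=859495.13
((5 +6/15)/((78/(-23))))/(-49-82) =207/17030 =0.01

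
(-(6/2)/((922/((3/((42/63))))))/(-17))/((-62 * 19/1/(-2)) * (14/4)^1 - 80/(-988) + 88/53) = 117819/282235370030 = 0.00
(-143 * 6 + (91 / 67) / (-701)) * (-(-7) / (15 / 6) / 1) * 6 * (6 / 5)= -17297.32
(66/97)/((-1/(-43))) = 2838/97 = 29.26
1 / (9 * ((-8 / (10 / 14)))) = -5 / 504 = -0.01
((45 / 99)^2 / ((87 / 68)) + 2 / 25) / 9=63554 / 2368575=0.03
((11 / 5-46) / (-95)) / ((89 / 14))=3066 / 42275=0.07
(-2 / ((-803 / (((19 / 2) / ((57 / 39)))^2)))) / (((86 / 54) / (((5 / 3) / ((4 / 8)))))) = 7605 / 34529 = 0.22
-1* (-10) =10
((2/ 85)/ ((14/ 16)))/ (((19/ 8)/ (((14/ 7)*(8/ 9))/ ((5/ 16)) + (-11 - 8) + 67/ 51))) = -0.14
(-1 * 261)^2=68121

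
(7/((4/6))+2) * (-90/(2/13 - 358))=14625/4652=3.14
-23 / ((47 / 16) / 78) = -28704 / 47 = -610.72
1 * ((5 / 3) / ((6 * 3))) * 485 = 44.91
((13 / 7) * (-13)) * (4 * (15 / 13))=-780 / 7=-111.43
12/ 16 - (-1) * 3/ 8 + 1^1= 17/ 8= 2.12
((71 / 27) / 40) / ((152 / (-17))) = -1207 / 164160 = -0.01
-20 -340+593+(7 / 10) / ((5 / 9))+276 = 25513 / 50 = 510.26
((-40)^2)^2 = 2560000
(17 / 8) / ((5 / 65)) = 221 / 8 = 27.62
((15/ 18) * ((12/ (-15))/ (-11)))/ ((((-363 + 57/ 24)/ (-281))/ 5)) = 4496/ 19041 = 0.24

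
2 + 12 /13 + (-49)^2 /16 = 31821 /208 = 152.99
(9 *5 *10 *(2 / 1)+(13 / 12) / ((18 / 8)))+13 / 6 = 48743 / 54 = 902.65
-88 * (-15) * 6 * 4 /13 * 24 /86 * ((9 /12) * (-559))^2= 119536560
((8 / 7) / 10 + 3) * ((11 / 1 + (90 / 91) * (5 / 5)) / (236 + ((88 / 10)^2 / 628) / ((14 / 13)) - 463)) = -93351415 / 567264789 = -0.16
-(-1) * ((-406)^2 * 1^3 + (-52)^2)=167540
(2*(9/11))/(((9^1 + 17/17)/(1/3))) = 3/55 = 0.05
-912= -912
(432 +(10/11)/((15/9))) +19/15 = 71579/165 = 433.81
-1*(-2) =2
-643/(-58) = 643/58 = 11.09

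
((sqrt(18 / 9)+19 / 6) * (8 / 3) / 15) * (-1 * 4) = -304 / 135 - 32 * sqrt(2) / 45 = -3.26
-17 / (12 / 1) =-17 / 12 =-1.42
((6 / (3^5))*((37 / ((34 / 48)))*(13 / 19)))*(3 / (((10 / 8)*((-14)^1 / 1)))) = -15392 / 101745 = -0.15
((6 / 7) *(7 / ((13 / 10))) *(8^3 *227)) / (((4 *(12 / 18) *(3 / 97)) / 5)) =422764800 / 13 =32520369.23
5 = 5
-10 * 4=-40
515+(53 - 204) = 364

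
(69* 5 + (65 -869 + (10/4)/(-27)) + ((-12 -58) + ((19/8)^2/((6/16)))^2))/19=-523309/32832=-15.94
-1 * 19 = -19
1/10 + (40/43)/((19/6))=3217/8170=0.39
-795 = -795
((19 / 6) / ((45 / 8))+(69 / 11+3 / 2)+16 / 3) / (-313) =-40597 / 929610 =-0.04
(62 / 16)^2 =961 / 64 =15.02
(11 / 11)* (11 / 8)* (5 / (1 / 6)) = 165 / 4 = 41.25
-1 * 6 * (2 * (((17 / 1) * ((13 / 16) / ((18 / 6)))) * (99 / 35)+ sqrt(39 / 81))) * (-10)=40 * sqrt(39) / 3+ 21879 / 14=1646.05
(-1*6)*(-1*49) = 294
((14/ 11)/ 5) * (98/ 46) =686/ 1265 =0.54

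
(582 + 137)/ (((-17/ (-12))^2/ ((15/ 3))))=1791.28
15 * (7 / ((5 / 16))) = 336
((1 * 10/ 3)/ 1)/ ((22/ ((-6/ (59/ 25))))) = -250/ 649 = -0.39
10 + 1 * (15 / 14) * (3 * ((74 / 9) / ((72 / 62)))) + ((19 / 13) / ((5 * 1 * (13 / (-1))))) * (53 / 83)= 578710661 / 17674020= 32.74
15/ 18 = 5/ 6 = 0.83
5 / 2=2.50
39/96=13/32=0.41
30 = 30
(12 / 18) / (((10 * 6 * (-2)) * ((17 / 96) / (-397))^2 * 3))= -40347904 / 4335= -9307.47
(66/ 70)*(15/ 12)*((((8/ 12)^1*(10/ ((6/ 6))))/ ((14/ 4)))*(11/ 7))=1210/ 343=3.53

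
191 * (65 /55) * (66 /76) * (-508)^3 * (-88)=2261456230898.53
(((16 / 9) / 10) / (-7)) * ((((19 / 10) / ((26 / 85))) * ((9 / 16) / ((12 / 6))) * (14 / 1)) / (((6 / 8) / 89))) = -73.71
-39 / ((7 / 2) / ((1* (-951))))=74178 / 7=10596.86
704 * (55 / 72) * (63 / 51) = 33880 / 51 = 664.31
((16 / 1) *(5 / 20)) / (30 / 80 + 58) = 32 / 467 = 0.07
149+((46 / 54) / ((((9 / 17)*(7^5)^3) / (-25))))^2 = 198307900218937985026705407090574 / 1330925504825087147830236990201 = 149.00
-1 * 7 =-7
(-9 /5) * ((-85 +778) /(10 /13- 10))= 27027 /200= 135.14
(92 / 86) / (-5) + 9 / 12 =461 / 860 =0.54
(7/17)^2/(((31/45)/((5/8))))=11025/71672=0.15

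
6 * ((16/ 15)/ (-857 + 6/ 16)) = -256/ 34265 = -0.01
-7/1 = -7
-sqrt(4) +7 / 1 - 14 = -9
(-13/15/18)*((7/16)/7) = -13/4320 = -0.00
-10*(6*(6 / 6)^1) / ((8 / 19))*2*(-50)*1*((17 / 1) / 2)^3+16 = 35005189 / 4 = 8751297.25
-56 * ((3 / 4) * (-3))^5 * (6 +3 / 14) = 5137263 / 256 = 20067.43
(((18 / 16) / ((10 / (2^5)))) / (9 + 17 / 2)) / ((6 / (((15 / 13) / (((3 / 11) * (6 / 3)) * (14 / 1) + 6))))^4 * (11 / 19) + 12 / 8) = 606936 / 43184236425575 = 0.00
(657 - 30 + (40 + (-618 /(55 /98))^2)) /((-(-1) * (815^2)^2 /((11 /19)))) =3670015771 /2305243094515625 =0.00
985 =985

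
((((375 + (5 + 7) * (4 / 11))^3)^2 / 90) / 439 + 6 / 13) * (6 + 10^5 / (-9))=-1050074103159273822115423 / 1253342805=-837818750760111.33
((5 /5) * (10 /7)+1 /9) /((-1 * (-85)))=97 /5355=0.02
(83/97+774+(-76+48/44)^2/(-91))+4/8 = 1524542265/2136134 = 713.69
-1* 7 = -7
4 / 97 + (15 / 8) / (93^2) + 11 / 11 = 1.04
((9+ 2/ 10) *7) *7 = 2254/ 5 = 450.80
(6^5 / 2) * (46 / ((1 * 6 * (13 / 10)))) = 298080 / 13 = 22929.23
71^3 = 357911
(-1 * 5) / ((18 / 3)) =-5 / 6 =-0.83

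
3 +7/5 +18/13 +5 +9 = 1286/65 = 19.78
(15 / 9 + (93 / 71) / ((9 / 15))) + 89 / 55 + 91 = 1130122 / 11715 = 96.47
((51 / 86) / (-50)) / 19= -51 / 81700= -0.00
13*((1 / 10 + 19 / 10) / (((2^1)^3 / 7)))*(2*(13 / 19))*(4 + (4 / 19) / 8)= 180999 / 1444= 125.35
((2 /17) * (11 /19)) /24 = 0.00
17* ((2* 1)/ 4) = 17/ 2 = 8.50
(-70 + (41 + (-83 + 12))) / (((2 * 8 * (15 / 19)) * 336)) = -0.02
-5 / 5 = -1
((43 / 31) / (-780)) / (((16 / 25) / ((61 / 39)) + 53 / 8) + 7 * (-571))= 26230 / 58851197847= 0.00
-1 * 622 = -622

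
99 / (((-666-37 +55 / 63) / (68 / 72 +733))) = -9155223 / 88468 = -103.49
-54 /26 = -27 /13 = -2.08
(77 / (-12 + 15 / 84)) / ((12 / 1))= -539 / 993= -0.54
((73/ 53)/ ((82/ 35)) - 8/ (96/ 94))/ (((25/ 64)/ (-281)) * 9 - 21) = 849438272/ 2463458391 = 0.34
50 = 50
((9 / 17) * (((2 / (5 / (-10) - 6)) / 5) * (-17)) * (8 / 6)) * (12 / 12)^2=48 / 65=0.74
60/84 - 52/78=1/21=0.05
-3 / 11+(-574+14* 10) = -4777 / 11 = -434.27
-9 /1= -9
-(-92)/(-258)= -0.36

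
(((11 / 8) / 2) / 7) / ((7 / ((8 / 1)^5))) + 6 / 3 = 22626 / 49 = 461.76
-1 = -1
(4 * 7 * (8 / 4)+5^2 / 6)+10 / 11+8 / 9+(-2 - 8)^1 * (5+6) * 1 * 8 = -161971 / 198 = -818.04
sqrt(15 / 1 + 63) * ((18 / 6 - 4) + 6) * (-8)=-353.27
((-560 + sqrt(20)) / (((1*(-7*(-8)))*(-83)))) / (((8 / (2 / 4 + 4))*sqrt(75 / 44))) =3*sqrt(33)*(280 - sqrt(5)) / 92960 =0.05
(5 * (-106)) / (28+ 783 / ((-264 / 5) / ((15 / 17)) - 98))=-2091380 / 90913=-23.00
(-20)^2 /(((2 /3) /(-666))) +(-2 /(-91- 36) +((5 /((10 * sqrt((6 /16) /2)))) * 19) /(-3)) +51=-50742721 /127- 38 * sqrt(3) /9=-399556.30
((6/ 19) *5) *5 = 150/ 19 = 7.89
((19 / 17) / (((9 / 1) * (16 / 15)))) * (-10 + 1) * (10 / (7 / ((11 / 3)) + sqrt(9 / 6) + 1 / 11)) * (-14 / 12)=665 / 68-665 * sqrt(6) / 272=3.79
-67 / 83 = -0.81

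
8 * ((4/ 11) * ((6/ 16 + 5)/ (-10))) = -86/ 55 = -1.56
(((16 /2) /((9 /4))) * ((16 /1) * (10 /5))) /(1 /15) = 5120 /3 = 1706.67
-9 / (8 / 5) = -45 / 8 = -5.62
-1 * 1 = -1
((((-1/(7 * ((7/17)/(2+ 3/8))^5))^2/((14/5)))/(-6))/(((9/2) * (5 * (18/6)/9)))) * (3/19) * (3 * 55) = -171960.99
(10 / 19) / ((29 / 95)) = 50 / 29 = 1.72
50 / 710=5 / 71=0.07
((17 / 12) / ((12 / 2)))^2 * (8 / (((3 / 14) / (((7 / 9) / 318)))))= 14161 / 2781864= 0.01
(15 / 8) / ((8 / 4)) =15 / 16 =0.94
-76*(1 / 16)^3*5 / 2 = -95 / 2048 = -0.05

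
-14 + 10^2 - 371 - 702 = -987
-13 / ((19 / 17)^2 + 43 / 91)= -341887 / 45278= -7.55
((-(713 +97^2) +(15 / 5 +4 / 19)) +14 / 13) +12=-2496111 / 247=-10105.71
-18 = -18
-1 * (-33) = 33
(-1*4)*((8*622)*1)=-19904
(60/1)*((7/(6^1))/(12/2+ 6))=35/6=5.83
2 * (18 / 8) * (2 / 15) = 0.60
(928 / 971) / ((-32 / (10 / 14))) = -145 / 6797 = -0.02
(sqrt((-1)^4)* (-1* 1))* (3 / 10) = -0.30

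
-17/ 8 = -2.12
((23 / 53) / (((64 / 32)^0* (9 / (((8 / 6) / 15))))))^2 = 8464 / 460746225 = 0.00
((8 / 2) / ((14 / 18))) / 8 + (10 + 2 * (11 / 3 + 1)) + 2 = 923 / 42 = 21.98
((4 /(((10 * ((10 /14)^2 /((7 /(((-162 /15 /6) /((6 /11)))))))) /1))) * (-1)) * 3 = 1372 /275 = 4.99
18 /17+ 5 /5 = 35 /17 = 2.06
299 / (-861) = -299 / 861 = -0.35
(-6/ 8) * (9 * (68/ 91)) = -459/ 91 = -5.04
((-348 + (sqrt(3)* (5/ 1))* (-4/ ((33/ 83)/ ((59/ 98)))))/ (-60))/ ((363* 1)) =4897* sqrt(3)/ 3521826 + 29/ 1815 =0.02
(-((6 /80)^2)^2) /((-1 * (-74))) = -81 /189440000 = -0.00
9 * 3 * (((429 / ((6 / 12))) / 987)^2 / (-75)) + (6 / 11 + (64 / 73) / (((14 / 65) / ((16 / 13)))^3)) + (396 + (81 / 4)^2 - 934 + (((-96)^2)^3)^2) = 149114600390096525590956078438630621 / 243369064400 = 612709757329767363772451.90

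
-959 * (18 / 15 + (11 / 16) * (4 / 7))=-30551 / 20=-1527.55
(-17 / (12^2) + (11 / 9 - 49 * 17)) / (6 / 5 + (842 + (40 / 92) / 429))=-656665295 / 665589152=-0.99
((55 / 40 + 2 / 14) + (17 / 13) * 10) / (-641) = -10625 / 466648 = -0.02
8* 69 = 552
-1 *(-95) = 95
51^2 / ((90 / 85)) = 2456.50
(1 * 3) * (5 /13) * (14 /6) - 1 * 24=-277 /13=-21.31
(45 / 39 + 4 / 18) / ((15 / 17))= 2737 / 1755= 1.56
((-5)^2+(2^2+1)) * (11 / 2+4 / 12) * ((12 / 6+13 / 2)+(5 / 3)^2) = 35525 / 18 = 1973.61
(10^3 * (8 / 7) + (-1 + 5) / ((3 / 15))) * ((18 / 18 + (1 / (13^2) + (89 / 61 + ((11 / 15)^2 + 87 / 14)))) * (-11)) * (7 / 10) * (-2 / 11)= 243635711594 / 16236675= 15005.27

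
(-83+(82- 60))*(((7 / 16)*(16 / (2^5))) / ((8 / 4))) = -427 / 64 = -6.67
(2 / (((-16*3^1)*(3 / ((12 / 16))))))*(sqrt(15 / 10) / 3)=-sqrt(6) / 576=-0.00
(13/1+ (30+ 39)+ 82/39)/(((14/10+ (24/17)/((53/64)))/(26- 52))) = -29552800/41961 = -704.29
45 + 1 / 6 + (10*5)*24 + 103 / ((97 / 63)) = 763621 / 582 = 1312.06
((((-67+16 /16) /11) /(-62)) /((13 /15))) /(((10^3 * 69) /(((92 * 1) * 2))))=3 /10075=0.00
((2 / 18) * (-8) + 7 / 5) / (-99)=-23 / 4455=-0.01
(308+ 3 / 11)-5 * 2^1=298.27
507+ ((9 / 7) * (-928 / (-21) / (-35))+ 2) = 870151 / 1715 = 507.38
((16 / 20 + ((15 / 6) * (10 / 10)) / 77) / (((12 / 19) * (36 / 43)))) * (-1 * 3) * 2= -523697 / 55440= -9.45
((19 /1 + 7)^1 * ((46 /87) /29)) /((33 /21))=8372 /27753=0.30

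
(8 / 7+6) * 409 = 2921.43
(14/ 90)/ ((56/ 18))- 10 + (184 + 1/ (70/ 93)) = 24553/ 140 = 175.38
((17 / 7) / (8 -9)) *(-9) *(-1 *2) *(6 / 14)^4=-24786 / 16807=-1.47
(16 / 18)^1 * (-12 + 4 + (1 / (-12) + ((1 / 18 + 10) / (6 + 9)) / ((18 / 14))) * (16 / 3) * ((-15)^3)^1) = -1704928 / 243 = -7016.16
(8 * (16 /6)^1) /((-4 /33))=-176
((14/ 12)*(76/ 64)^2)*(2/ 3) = 2527/ 2304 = 1.10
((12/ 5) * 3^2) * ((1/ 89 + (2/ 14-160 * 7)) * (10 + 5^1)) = -226043136/ 623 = -362830.07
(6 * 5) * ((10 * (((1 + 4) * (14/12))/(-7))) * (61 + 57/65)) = -201100/13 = -15469.23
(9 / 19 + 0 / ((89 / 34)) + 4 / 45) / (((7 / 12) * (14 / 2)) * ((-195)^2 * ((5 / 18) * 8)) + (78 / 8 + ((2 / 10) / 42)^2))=117845 / 72279645511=0.00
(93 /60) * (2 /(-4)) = -31 /40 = -0.78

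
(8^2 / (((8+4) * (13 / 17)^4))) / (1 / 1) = 1336336 / 85683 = 15.60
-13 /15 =-0.87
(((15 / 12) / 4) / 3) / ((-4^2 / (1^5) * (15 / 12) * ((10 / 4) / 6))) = -1 / 80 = -0.01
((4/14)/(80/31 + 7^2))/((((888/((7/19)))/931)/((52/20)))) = 1519/273060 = 0.01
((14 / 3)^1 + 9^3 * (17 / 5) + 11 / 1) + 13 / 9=112307 / 45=2495.71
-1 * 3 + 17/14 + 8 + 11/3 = 415/42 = 9.88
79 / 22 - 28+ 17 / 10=-1249 / 55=-22.71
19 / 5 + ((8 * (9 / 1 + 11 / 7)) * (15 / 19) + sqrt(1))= 47592 / 665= 71.57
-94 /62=-47 /31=-1.52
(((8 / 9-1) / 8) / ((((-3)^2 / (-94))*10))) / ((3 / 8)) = 47 / 1215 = 0.04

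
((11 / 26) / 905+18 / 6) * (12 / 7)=423606 / 82355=5.14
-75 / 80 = -15 / 16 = -0.94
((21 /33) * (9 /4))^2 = 3969 /1936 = 2.05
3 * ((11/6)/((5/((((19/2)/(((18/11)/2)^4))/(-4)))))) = -3059969/524880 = -5.83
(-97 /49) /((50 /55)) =-1067 /490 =-2.18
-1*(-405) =405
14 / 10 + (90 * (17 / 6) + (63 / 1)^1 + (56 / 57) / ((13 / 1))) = 1183657 / 3705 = 319.48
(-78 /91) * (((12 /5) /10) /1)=-36 /175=-0.21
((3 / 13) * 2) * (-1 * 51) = -306 / 13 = -23.54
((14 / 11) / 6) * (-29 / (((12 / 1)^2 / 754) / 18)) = -76531 / 132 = -579.78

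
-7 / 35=-1 / 5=-0.20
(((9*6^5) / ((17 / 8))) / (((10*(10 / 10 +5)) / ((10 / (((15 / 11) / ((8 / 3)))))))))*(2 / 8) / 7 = 228096 / 595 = 383.35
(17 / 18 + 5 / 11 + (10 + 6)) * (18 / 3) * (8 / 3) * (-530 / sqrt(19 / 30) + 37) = 1019720 / 99 - 14606800 * sqrt(570) / 1881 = -175097.23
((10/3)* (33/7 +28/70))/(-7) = -358/147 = -2.44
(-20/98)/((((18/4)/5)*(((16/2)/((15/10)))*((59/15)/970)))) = -60625/5782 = -10.49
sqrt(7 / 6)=sqrt(42) / 6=1.08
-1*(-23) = 23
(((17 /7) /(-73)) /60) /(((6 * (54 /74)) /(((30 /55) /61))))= -629 /555467220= -0.00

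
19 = 19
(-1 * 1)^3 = -1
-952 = -952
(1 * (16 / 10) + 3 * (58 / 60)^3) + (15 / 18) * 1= 46289 / 9000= 5.14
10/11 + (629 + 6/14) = 48536/77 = 630.34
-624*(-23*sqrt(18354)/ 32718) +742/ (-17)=-742/ 17 +2392*sqrt(18354)/ 5453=15.78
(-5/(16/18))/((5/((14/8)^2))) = -441/128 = -3.45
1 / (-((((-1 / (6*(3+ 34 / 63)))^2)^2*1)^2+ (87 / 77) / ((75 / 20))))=-602753303387694460207360 / 181608787528776235617761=-3.32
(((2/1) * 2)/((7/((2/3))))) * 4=32/21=1.52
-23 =-23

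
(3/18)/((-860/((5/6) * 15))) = -5/2064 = -0.00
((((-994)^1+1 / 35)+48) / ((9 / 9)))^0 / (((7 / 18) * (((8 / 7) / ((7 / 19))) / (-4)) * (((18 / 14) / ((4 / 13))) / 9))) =-1764 / 247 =-7.14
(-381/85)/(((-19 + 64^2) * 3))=-127/346545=-0.00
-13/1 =-13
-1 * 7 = -7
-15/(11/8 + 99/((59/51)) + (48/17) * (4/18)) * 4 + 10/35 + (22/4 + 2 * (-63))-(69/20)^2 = -156784469553/1180589200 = -132.80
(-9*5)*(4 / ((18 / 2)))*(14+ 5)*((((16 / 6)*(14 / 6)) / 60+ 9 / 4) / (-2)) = 24149 / 54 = 447.20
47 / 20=2.35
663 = 663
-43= -43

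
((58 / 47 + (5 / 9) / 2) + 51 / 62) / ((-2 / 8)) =-122444 / 13113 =-9.34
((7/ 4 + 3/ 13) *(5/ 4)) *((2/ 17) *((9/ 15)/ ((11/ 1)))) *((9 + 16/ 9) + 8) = 1339/ 4488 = 0.30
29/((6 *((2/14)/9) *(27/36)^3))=6496/9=721.78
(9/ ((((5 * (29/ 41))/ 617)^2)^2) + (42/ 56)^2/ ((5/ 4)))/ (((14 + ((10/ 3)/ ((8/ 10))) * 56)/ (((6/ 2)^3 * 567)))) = 96727201179640935212601/ 187429465000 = 516072545902.22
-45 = -45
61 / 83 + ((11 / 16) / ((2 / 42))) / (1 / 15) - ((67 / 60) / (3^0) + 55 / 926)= 1993278823 / 9222960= 216.12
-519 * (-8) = 4152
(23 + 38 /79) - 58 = -2727 /79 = -34.52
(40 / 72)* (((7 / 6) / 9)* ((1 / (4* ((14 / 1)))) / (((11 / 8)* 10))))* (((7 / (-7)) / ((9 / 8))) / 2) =-1 / 24057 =-0.00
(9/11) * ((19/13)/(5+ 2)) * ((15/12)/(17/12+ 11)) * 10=25650/149149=0.17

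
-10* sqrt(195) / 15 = -2* sqrt(195) / 3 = -9.31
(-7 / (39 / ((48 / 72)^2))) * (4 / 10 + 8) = -392 / 585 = -0.67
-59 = -59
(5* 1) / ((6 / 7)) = 35 / 6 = 5.83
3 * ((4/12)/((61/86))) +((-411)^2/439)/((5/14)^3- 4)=-9288334670/96859643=-95.89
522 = 522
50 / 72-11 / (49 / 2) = 433 / 1764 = 0.25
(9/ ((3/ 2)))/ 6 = 1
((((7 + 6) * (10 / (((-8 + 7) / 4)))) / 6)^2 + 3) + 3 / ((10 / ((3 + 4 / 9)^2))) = 2029771 / 270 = 7517.67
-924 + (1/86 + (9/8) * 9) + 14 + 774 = -43297/344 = -125.86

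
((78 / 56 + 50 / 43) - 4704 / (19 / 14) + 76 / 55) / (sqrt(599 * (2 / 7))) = -4356030279 * sqrt(8386) / 1507299640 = -264.65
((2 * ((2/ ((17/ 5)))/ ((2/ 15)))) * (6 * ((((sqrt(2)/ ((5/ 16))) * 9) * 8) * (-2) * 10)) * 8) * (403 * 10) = -133705728000 * sqrt(2)/ 17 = -11122850229.68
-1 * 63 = -63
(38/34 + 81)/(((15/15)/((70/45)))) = 19544/153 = 127.74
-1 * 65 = -65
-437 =-437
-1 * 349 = -349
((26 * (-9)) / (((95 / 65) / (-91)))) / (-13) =-21294 / 19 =-1120.74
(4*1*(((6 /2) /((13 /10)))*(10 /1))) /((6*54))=100 /351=0.28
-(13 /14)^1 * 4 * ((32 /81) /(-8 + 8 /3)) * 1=52 /189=0.28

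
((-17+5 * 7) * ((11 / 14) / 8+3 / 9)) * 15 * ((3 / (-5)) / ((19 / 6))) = -11745 / 532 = -22.08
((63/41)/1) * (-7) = -441/41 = -10.76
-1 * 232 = -232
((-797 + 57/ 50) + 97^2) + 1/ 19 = 8182533/ 950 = 8613.19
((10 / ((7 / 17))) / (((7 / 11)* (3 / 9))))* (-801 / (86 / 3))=-6740415 / 2107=-3199.06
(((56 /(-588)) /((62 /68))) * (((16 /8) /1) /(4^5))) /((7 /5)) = -85 /583296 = -0.00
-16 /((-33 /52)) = 832 /33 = 25.21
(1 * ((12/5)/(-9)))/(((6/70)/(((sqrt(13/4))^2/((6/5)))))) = -8.43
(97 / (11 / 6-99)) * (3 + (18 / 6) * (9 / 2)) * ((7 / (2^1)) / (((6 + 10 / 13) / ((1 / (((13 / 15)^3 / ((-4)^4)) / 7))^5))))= -3090659872485333270528000000000000000 / 2295490432862685487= -1346405033207217127.17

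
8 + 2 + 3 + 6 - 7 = 12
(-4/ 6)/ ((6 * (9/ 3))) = -1/ 27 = -0.04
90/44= 45/22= 2.05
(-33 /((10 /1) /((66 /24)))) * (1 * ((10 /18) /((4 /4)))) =-121 /24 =-5.04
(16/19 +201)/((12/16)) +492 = 43384/57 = 761.12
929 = 929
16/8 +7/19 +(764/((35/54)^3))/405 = 37865979/4073125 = 9.30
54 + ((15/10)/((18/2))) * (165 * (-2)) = -1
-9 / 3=-3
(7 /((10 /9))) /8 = 63 /80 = 0.79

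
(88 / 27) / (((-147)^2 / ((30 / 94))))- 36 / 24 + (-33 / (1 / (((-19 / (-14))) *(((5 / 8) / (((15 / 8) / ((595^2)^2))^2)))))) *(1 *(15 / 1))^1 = -34296436331614730869364305545941 / 18281214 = -1876048074904365260937502.00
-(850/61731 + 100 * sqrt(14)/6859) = -100 * sqrt(14)/6859 - 850/61731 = -0.07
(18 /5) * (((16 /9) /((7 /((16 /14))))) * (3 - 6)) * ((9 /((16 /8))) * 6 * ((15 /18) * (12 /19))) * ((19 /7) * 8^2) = -2654208 /343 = -7738.22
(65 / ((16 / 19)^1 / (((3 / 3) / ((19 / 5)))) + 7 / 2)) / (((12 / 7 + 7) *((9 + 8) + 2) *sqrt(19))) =4550 *sqrt(19) / 1475407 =0.01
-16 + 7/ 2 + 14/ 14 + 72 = 121/ 2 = 60.50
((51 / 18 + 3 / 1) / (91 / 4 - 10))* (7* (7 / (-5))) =-686 / 153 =-4.48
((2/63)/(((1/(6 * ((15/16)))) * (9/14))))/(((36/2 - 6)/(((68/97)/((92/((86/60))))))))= 731/2891376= 0.00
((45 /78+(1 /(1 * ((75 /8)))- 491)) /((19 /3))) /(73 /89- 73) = 85094413 /79336400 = 1.07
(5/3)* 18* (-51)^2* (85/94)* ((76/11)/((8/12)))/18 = 21003075/517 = 40624.90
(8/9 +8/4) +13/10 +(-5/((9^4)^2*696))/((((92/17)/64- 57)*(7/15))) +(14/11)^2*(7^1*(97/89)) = 241061887563499278191/14568354506057807070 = 16.55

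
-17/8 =-2.12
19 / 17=1.12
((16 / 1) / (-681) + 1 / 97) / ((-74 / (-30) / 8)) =-34840 / 814703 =-0.04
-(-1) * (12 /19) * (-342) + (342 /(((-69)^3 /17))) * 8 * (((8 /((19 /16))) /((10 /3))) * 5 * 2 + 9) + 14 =-2508054 /12167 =-206.14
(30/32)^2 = 225/256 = 0.88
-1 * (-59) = 59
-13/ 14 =-0.93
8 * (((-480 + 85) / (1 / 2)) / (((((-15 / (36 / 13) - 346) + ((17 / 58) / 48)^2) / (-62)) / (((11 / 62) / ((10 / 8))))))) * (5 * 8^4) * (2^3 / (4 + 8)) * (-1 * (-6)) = -35312474857144320 / 2723709407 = -12964846.68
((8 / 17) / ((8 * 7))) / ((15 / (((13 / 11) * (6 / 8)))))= 13 / 26180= 0.00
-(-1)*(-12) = -12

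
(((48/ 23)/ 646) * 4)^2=9216/ 55190041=0.00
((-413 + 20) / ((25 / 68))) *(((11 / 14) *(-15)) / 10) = 220473 / 175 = 1259.85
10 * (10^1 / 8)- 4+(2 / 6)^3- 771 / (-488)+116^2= 177429557 / 13176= 13466.12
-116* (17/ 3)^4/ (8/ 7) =-16954763/ 162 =-104659.03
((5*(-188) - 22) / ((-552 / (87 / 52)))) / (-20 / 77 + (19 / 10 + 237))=413105 / 33810552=0.01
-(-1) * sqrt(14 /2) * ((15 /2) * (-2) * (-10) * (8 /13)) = 1200 * sqrt(7) /13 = 244.22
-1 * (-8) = 8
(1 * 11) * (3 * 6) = 198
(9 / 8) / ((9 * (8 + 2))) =1 / 80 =0.01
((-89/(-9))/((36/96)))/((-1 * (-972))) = 178/6561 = 0.03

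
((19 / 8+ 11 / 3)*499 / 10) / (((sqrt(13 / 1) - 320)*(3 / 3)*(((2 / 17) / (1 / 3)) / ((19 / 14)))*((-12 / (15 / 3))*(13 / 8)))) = 23370665*sqrt(13) / 8050075488+ 233706650 / 251564859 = 0.94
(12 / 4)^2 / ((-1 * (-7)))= 9 / 7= 1.29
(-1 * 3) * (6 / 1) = -18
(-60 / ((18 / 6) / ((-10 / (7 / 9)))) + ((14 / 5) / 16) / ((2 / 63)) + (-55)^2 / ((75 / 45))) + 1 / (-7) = 166201 / 80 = 2077.51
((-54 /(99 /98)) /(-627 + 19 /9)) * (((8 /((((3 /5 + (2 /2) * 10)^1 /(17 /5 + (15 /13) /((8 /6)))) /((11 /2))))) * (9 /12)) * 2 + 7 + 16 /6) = 66041073 /21312148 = 3.10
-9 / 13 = -0.69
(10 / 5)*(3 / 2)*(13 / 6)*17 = 221 / 2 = 110.50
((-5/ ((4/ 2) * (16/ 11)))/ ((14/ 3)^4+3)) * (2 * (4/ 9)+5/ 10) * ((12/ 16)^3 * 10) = -1670625/ 79173632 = -0.02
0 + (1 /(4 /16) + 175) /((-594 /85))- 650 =-675.61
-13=-13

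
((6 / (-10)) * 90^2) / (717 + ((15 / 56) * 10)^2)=-1270080 / 189251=-6.71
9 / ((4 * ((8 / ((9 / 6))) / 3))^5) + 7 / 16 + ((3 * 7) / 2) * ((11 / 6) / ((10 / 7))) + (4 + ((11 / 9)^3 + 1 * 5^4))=2523371526280813 / 3913788948480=644.74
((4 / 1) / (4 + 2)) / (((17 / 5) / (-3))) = -10 / 17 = -0.59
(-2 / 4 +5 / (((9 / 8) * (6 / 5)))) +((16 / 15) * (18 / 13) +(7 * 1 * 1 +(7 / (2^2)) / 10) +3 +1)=222613 / 14040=15.86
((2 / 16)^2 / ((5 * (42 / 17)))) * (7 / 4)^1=0.00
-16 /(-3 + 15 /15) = 8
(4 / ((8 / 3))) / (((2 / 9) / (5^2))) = 675 / 4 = 168.75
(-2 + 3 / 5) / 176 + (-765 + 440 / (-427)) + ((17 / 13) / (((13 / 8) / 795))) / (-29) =-788.10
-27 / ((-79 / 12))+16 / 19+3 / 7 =56443 / 10507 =5.37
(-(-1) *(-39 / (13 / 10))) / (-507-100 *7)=30 / 1207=0.02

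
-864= -864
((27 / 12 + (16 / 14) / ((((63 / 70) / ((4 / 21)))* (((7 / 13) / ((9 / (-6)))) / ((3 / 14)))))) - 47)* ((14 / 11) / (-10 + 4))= 1293497 / 135828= 9.52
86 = 86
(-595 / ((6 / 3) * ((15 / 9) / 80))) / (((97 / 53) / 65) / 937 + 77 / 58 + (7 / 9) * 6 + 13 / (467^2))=-1749202276904737200 / 734265938780027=-2382.25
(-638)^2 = 407044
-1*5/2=-5/2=-2.50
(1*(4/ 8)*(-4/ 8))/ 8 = -1/ 32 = -0.03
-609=-609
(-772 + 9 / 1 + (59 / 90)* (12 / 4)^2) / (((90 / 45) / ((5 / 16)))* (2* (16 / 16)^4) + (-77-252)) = 7571 / 3162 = 2.39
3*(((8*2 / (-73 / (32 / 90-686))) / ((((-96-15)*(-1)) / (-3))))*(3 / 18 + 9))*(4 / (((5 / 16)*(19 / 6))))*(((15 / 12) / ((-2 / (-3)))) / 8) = -5430304 / 51319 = -105.81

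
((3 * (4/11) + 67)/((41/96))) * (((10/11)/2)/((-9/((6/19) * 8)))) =-1917440/94259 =-20.34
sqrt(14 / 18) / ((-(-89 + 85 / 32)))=32 * sqrt(7) / 8289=0.01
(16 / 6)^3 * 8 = 4096 / 27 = 151.70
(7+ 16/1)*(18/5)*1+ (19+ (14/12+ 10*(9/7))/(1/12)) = 9453/35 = 270.09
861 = 861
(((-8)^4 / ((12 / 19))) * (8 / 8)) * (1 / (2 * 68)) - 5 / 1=2177 / 51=42.69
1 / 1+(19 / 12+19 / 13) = 631 / 156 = 4.04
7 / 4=1.75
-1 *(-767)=767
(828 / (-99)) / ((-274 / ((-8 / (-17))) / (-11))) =-368 / 2329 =-0.16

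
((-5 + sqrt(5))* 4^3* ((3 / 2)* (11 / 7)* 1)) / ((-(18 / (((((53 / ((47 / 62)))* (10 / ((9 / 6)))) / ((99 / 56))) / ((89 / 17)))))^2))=22368195899392000 / 3788433835857 - 4473639179878400* sqrt(5) / 3788433835857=3263.84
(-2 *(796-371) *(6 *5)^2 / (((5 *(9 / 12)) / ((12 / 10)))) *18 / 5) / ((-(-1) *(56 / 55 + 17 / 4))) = -193881600 / 1159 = -167283.52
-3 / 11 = -0.27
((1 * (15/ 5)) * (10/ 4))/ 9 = 5/ 6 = 0.83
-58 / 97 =-0.60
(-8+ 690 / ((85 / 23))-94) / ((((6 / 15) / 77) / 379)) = 6179929.41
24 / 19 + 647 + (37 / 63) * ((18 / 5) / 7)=3019071 / 4655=648.57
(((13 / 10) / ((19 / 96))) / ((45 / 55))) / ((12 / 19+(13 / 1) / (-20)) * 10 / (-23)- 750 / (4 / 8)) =-105248 / 19664895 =-0.01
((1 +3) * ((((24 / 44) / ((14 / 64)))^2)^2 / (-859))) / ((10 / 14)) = -5435817984 / 21568901585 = -0.25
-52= -52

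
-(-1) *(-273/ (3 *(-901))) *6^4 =117936/ 901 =130.89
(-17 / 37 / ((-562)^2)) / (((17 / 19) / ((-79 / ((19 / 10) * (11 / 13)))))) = 5135 / 64274254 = 0.00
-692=-692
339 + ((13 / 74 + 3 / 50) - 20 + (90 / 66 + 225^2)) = 518371473 / 10175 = 50945.60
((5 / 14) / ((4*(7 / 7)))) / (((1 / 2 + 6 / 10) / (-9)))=-225 / 308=-0.73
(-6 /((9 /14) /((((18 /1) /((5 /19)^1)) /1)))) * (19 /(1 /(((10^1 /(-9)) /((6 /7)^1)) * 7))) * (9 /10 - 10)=-1001590.49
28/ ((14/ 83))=166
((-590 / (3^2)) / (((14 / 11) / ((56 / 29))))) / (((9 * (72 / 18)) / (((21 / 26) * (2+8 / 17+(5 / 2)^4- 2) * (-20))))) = 1221271975 / 692172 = 1764.41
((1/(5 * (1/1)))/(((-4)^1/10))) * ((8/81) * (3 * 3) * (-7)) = 28/9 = 3.11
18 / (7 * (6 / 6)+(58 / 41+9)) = 1.03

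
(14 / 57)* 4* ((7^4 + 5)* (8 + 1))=404208 / 19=21274.11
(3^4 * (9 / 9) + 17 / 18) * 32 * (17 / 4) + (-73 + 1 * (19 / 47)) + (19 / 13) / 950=3044205223 / 274950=11071.85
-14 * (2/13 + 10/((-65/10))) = 252/13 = 19.38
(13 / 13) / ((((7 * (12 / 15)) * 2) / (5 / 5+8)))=45 / 56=0.80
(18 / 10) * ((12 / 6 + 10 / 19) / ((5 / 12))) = 5184 / 475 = 10.91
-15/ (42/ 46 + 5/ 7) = -2415/ 262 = -9.22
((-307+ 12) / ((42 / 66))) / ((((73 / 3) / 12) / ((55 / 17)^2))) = -353380500 / 147679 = -2392.90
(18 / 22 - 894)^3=-948413390625 / 1331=-712557017.75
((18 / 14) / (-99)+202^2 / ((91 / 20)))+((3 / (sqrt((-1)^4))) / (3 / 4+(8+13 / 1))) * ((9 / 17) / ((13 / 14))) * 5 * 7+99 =4475809518 / 493493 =9069.65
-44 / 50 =-22 / 25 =-0.88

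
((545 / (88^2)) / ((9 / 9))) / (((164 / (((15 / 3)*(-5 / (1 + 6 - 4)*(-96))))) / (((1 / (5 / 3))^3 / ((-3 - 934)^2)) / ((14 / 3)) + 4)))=669890355829 / 487827671408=1.37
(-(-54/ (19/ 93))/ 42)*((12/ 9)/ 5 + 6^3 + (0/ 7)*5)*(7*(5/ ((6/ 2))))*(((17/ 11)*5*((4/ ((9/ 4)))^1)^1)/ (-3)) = -136767040/ 1881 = -72709.75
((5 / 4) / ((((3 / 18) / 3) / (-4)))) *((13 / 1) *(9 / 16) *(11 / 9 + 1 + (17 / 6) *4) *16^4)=-584663040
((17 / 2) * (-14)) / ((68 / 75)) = -131.25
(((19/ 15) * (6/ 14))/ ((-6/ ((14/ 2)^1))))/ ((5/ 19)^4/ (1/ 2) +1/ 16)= -19808792/ 2254815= -8.79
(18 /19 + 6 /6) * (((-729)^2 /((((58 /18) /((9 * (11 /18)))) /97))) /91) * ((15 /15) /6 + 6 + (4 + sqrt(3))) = 188826833151 * sqrt(3) /100282 + 3839478940737 /200564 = 22404789.88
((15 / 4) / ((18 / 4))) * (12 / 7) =10 / 7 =1.43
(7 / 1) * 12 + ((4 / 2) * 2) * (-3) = 72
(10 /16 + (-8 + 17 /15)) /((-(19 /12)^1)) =749 /190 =3.94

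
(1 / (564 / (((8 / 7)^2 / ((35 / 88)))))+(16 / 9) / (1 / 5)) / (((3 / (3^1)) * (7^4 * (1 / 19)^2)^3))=0.03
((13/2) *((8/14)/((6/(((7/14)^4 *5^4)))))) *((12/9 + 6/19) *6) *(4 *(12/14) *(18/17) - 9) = -81339375/63308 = -1284.82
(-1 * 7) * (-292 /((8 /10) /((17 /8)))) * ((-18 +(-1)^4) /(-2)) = 738395 /16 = 46149.69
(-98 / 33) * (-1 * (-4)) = -392 / 33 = -11.88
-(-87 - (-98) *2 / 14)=73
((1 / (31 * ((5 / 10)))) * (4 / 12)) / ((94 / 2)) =2 / 4371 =0.00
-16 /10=-8 /5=-1.60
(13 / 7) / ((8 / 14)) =13 / 4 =3.25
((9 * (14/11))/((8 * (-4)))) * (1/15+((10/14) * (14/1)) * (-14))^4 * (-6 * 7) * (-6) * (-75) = 2853429120385347/1100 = 2594026473077.59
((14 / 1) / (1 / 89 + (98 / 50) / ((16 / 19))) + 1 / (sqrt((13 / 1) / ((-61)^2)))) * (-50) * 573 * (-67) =318901240000 / 27753 + 117092550 * sqrt(13) / 13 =43966324.57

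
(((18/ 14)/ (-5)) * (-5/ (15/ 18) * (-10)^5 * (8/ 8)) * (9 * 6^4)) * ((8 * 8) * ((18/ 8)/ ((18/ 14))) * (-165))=33256396800000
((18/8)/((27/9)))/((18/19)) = 19/24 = 0.79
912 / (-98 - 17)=-912 / 115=-7.93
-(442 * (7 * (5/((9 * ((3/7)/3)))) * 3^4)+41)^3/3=-925864426850416451/3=-308621475616805483.67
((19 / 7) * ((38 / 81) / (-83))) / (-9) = 722 / 423549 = 0.00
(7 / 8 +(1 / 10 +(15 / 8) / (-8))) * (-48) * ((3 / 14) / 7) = -2133 / 1960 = -1.09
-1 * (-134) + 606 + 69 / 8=5989 / 8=748.62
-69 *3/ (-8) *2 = 207/ 4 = 51.75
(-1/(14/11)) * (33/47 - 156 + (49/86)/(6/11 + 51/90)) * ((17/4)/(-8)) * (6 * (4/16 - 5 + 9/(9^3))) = 2746195969715/1495281312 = 1836.57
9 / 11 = 0.82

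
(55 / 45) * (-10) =-110 / 9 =-12.22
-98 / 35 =-2.80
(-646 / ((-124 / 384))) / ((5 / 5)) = 62016 / 31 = 2000.52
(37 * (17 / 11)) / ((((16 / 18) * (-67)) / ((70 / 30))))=-13209 / 5896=-2.24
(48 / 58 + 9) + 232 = 7013 / 29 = 241.83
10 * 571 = 5710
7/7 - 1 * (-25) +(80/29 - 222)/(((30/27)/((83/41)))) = -2220143/5945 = -373.45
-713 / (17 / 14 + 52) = -9982 / 745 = -13.40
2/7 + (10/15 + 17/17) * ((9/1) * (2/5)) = 6.29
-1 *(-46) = 46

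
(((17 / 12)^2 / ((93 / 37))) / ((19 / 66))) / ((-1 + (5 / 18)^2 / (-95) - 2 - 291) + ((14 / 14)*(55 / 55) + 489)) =0.01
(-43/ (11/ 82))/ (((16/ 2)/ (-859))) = 1514417/ 44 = 34418.57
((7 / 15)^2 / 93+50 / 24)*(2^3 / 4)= 174571 / 41850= 4.17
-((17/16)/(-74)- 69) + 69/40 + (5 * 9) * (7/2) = 1351177/5920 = 228.24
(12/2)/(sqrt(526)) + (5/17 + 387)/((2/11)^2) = 3 * sqrt(526)/263 + 199166/17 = 11715.91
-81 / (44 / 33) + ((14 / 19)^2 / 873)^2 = -24135103304723 / 397285653636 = -60.75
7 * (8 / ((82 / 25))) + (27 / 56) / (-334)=13091693 / 766864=17.07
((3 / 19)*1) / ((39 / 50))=50 / 247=0.20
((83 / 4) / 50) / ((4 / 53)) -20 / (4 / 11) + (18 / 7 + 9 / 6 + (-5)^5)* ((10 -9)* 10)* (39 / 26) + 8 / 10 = -262430727 / 5600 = -46862.63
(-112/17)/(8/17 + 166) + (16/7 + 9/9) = 32153/9905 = 3.25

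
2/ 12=1/ 6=0.17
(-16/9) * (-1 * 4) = 64/9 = 7.11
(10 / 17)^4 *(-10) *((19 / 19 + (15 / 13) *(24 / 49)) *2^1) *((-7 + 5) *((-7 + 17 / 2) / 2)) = 299100000 / 53202877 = 5.62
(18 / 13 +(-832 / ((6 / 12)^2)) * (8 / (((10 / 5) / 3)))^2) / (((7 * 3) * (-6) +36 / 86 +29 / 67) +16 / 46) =137606119158 / 35835241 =3839.97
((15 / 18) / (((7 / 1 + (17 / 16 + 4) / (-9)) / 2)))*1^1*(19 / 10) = 0.49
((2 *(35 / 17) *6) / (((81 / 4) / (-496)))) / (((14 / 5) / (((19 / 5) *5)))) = -1884800 / 459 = -4106.32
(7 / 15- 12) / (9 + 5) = -173 / 210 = -0.82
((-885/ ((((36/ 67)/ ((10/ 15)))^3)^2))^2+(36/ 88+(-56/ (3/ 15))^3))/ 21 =-8661776082961972618916696917/ 15779549071863715590144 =-548924.18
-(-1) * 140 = 140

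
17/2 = 8.50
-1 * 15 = -15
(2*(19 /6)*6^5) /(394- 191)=49248 /203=242.60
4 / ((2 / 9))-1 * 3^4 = -63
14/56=1/4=0.25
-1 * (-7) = 7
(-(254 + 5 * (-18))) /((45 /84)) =-4592 /15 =-306.13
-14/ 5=-2.80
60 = 60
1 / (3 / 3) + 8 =9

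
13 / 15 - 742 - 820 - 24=-1585.13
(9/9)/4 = 1/4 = 0.25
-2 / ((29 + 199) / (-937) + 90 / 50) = -9370 / 7293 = -1.28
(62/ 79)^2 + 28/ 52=93659/ 81133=1.15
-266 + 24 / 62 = -8234 / 31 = -265.61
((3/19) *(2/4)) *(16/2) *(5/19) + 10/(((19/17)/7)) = 22670/361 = 62.80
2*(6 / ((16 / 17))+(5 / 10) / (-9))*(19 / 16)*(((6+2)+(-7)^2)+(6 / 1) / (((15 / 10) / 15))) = 112385 / 64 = 1756.02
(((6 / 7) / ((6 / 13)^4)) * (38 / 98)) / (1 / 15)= 109.87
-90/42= -15/7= -2.14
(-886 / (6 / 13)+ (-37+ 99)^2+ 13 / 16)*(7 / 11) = 646849 / 528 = 1225.09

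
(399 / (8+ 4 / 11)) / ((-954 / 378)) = -92169 / 4876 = -18.90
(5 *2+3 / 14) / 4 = 143 / 56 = 2.55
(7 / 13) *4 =28 / 13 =2.15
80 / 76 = 20 / 19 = 1.05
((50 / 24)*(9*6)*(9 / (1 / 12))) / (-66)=-2025 / 11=-184.09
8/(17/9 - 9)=-9/8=-1.12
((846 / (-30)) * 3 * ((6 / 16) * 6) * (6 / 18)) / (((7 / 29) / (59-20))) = -1435239 / 140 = -10251.71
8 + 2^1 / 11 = 90 / 11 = 8.18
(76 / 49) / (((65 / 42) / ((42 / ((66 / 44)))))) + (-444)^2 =12815664 / 65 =197164.06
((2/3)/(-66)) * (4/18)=-2/891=-0.00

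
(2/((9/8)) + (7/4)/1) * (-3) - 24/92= -2993/276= -10.84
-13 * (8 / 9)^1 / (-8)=13 / 9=1.44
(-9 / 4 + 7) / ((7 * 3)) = 19 / 84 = 0.23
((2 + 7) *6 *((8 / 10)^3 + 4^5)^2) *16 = 14169935314944 / 15625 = 906875860.16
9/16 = 0.56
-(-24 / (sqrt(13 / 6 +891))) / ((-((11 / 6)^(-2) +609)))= -968 * sqrt(32154) / 131697425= -0.00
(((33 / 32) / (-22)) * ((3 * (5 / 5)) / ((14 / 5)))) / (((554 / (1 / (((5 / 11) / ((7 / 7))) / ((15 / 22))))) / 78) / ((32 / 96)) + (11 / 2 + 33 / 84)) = -1755 / 702304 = -0.00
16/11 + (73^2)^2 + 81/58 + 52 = 28398295.85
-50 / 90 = -5 / 9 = -0.56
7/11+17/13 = 278/143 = 1.94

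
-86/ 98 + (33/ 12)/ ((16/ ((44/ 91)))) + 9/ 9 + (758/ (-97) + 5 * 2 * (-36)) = -363426961/ 988624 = -367.61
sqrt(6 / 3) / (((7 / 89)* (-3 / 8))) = -712* sqrt(2) / 21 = -47.95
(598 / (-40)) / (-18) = 299 / 360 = 0.83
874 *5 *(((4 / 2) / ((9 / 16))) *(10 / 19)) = 73600 / 9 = 8177.78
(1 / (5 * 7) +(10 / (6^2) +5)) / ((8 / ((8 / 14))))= 3343 / 8820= 0.38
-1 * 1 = -1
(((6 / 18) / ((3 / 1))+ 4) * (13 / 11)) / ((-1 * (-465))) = 481 / 46035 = 0.01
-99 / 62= -1.60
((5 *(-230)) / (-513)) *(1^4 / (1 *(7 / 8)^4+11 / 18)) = 204800 / 109383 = 1.87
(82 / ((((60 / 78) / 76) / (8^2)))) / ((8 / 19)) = 6157216 / 5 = 1231443.20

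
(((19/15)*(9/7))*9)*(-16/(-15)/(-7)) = -2736/1225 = -2.23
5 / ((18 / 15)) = 25 / 6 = 4.17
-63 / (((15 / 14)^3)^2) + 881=1062308873 / 1265625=839.36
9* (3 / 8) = 27 / 8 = 3.38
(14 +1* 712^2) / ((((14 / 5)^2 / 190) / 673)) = 405154496625 / 49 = 8268459114.80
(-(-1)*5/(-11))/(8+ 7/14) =-10/187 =-0.05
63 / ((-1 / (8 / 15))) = -168 / 5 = -33.60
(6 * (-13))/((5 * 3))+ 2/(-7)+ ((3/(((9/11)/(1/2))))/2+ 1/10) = -1877/420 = -4.47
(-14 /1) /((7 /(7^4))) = -4802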